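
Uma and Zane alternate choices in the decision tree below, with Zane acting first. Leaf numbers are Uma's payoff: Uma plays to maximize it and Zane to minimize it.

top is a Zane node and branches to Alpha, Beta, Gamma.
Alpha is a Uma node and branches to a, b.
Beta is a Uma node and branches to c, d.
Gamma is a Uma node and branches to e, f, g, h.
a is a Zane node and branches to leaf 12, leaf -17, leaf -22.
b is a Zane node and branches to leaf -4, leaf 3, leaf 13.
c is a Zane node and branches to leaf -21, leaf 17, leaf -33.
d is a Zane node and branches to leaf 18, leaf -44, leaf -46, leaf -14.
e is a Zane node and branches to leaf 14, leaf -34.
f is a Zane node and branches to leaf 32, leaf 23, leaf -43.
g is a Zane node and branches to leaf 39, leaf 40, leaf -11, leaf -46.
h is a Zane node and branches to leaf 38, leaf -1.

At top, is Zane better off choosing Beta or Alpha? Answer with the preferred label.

c (Zane): min(-21, 17, -33) = -33
d (Zane): min(18, -44, -46, -14) = -46
Beta (Uma): max(-33, -46) = -33
a (Zane): min(12, -17, -22) = -22
b (Zane): min(-4, 3, 13) = -4
Alpha (Uma): max(-22, -4) = -4
Zane prefers the lower value; Beta=-33, Alpha=-4. Beta is better since -33 < -4.

Beta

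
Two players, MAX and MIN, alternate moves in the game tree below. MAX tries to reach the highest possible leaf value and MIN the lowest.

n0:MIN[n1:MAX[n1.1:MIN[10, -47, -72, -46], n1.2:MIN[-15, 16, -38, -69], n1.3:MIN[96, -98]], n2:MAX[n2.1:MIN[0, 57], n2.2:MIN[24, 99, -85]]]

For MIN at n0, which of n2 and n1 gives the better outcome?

n2.1 (MIN): min(0, 57) = 0
n2.2 (MIN): min(24, 99, -85) = -85
n2 (MAX): max(0, -85) = 0
n1.1 (MIN): min(10, -47, -72, -46) = -72
n1.2 (MIN): min(-15, 16, -38, -69) = -69
n1.3 (MIN): min(96, -98) = -98
n1 (MAX): max(-72, -69, -98) = -69
MIN prefers the lower value; n2=0, n1=-69. n1 is better since -69 < 0.

n1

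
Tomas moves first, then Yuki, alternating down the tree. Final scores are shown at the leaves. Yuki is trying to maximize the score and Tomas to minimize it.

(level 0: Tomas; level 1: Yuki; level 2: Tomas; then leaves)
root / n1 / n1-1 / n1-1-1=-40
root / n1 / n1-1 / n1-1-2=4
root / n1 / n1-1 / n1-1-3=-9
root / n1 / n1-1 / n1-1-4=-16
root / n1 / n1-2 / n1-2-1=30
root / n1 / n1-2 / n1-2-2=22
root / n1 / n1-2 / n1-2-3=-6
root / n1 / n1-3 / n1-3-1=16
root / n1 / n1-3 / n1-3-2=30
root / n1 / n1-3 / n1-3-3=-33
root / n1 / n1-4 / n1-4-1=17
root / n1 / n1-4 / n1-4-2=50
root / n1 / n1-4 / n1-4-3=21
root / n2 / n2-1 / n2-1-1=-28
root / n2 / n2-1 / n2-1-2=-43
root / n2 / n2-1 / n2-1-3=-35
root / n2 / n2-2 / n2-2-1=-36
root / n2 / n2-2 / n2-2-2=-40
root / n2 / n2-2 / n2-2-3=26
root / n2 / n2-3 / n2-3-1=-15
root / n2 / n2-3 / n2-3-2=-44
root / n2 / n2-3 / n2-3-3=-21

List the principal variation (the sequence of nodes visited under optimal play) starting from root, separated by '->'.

root -> n2 -> n2-2 -> n2-2-2

n1-1 (Tomas): min(-40, 4, -9, -16) = -40
n1-2 (Tomas): min(30, 22, -6) = -6
n1-3 (Tomas): min(16, 30, -33) = -33
n1-4 (Tomas): min(17, 50, 21) = 17
n1 (Yuki): max(-40, -6, -33, 17) = 17
n2-1 (Tomas): min(-28, -43, -35) = -43
n2-2 (Tomas): min(-36, -40, 26) = -40
n2-3 (Tomas): min(-15, -44, -21) = -44
n2 (Yuki): max(-43, -40, -44) = -40
root (Tomas): min(17, -40) = -40
At root, Tomas picks n2 (lowest: -40).
At n2, Yuki picks n2-2 (highest: -40).
At n2-2, Tomas picks n2-2-2 (lowest: -40).
Terminal value -40.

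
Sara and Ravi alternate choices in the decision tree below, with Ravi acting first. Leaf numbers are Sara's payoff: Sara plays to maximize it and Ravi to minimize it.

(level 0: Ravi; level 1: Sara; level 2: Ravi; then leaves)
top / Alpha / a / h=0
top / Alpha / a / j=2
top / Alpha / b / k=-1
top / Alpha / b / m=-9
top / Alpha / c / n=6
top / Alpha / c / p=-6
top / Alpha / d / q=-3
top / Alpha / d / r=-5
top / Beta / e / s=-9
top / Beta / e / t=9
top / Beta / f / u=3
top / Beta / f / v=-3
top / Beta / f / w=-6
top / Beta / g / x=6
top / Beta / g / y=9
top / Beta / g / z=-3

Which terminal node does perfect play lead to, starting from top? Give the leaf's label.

a (Ravi): min(0, 2) = 0
b (Ravi): min(-1, -9) = -9
c (Ravi): min(6, -6) = -6
d (Ravi): min(-3, -5) = -5
Alpha (Sara): max(0, -9, -6, -5) = 0
e (Ravi): min(-9, 9) = -9
f (Ravi): min(3, -3, -6) = -6
g (Ravi): min(6, 9, -3) = -3
Beta (Sara): max(-9, -6, -3) = -3
top (Ravi): min(0, -3) = -3
At top, Ravi picks Beta (lowest: -3).
At Beta, Sara picks g (highest: -3).
At g, Ravi picks z (lowest: -3).
Terminal value -3.

z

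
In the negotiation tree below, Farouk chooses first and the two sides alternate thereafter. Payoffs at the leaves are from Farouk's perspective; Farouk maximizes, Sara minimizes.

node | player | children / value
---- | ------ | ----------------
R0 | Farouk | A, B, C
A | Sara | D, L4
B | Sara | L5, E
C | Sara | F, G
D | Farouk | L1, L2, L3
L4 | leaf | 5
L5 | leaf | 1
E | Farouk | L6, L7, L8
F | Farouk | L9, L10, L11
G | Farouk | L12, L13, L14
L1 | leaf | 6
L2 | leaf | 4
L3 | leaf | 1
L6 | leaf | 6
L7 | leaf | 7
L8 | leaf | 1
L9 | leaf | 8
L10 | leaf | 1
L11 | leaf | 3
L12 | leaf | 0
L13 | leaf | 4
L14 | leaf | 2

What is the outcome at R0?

5

D (Farouk): max(6, 4, 1) = 6
A (Sara): min(6, 5) = 5
E (Farouk): max(6, 7, 1) = 7
B (Sara): min(1, 7) = 1
F (Farouk): max(8, 1, 3) = 8
G (Farouk): max(0, 4, 2) = 4
C (Sara): min(8, 4) = 4
R0 (Farouk): max(5, 1, 4) = 5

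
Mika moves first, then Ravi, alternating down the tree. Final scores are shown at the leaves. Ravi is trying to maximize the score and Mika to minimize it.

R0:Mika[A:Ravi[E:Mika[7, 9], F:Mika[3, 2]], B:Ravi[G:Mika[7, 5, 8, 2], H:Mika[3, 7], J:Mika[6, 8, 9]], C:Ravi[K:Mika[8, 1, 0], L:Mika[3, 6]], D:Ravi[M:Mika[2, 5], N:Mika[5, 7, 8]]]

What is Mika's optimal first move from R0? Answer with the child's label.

E (Mika): min(7, 9) = 7
F (Mika): min(3, 2) = 2
A (Ravi): max(7, 2) = 7
G (Mika): min(7, 5, 8, 2) = 2
H (Mika): min(3, 7) = 3
J (Mika): min(6, 8, 9) = 6
B (Ravi): max(2, 3, 6) = 6
K (Mika): min(8, 1, 0) = 0
L (Mika): min(3, 6) = 3
C (Ravi): max(0, 3) = 3
M (Mika): min(2, 5) = 2
N (Mika): min(5, 7, 8) = 5
D (Ravi): max(2, 5) = 5
R0 (Mika): min(7, 6, 3, 5) = 3
Mika at R0 wants the lowest of {A=7, B=6, C=3, D=5}, so chooses C.

C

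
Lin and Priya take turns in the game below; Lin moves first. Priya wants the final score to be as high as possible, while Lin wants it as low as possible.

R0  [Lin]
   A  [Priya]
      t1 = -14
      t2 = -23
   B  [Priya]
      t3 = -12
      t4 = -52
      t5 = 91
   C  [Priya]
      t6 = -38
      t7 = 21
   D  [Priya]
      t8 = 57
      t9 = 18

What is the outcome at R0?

-14

A (Priya): max(-14, -23) = -14
B (Priya): max(-12, -52, 91) = 91
C (Priya): max(-38, 21) = 21
D (Priya): max(57, 18) = 57
R0 (Lin): min(-14, 91, 21, 57) = -14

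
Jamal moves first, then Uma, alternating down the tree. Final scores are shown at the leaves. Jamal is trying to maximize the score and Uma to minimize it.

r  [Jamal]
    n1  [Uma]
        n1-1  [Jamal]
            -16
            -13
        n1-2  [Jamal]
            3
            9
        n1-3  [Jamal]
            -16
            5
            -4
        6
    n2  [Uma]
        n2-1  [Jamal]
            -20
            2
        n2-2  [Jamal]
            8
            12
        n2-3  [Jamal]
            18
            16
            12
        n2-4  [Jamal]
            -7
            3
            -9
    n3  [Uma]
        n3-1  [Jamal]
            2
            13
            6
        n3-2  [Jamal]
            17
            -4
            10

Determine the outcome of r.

13

n1-1 (Jamal): max(-16, -13) = -13
n1-2 (Jamal): max(3, 9) = 9
n1-3 (Jamal): max(-16, 5, -4) = 5
n1 (Uma): min(-13, 9, 5, 6) = -13
n2-1 (Jamal): max(-20, 2) = 2
n2-2 (Jamal): max(8, 12) = 12
n2-3 (Jamal): max(18, 16, 12) = 18
n2-4 (Jamal): max(-7, 3, -9) = 3
n2 (Uma): min(2, 12, 18, 3) = 2
n3-1 (Jamal): max(2, 13, 6) = 13
n3-2 (Jamal): max(17, -4, 10) = 17
n3 (Uma): min(13, 17) = 13
r (Jamal): max(-13, 2, 13) = 13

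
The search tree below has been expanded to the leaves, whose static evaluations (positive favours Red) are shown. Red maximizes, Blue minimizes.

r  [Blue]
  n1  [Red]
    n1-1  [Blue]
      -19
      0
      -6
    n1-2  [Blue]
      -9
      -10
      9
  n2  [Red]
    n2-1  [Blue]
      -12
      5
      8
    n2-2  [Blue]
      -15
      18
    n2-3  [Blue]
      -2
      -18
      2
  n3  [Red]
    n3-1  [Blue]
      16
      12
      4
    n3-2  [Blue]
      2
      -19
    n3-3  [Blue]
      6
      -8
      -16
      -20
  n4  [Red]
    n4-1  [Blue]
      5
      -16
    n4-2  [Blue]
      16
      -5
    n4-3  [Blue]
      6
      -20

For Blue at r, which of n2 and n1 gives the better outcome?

n2

n2-1 (Blue): min(-12, 5, 8) = -12
n2-2 (Blue): min(-15, 18) = -15
n2-3 (Blue): min(-2, -18, 2) = -18
n2 (Red): max(-12, -15, -18) = -12
n1-1 (Blue): min(-19, 0, -6) = -19
n1-2 (Blue): min(-9, -10, 9) = -10
n1 (Red): max(-19, -10) = -10
Blue prefers the lower value; n2=-12, n1=-10. n2 is better since -12 < -10.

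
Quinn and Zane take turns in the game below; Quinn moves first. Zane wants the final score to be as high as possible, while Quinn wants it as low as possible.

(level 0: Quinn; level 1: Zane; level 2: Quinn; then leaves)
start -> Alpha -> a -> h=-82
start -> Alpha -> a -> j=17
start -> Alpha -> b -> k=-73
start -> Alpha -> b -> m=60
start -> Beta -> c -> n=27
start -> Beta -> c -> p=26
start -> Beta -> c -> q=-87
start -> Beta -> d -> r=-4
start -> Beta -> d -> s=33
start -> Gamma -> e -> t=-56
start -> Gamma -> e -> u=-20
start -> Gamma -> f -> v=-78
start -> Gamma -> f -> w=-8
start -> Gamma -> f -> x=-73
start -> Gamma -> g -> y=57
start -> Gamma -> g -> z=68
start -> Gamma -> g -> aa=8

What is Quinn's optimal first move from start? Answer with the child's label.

a (Quinn): min(-82, 17) = -82
b (Quinn): min(-73, 60) = -73
Alpha (Zane): max(-82, -73) = -73
c (Quinn): min(27, 26, -87) = -87
d (Quinn): min(-4, 33) = -4
Beta (Zane): max(-87, -4) = -4
e (Quinn): min(-56, -20) = -56
f (Quinn): min(-78, -8, -73) = -78
g (Quinn): min(57, 68, 8) = 8
Gamma (Zane): max(-56, -78, 8) = 8
start (Quinn): min(-73, -4, 8) = -73
Quinn at start wants the lowest of {Alpha=-73, Beta=-4, Gamma=8}, so chooses Alpha.

Alpha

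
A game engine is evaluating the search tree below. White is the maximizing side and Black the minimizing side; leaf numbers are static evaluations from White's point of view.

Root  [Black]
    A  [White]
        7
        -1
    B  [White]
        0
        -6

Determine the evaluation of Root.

A (White): max(7, -1) = 7
B (White): max(0, -6) = 0
Root (Black): min(7, 0) = 0

0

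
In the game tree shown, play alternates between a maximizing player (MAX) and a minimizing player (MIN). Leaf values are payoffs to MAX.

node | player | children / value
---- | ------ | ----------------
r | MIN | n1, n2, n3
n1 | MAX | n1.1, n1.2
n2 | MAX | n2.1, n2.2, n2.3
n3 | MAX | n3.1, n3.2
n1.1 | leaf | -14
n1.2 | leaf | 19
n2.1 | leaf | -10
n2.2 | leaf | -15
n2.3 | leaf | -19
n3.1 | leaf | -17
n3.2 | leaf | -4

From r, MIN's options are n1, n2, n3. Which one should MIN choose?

n1 (MAX): max(-14, 19) = 19
n2 (MAX): max(-10, -15, -19) = -10
n3 (MAX): max(-17, -4) = -4
r (MIN): min(19, -10, -4) = -10
MIN at r wants the lowest of {n1=19, n2=-10, n3=-4}, so chooses n2.

n2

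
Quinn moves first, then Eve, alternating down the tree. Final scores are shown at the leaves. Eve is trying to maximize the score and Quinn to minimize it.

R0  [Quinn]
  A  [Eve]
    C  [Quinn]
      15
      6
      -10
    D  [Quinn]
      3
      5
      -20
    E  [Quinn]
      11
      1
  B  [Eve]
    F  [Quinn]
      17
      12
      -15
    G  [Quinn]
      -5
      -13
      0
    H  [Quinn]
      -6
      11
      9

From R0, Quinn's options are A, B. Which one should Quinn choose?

C (Quinn): min(15, 6, -10) = -10
D (Quinn): min(3, 5, -20) = -20
E (Quinn): min(11, 1) = 1
A (Eve): max(-10, -20, 1) = 1
F (Quinn): min(17, 12, -15) = -15
G (Quinn): min(-5, -13, 0) = -13
H (Quinn): min(-6, 11, 9) = -6
B (Eve): max(-15, -13, -6) = -6
R0 (Quinn): min(1, -6) = -6
Quinn at R0 wants the lowest of {A=1, B=-6}, so chooses B.

B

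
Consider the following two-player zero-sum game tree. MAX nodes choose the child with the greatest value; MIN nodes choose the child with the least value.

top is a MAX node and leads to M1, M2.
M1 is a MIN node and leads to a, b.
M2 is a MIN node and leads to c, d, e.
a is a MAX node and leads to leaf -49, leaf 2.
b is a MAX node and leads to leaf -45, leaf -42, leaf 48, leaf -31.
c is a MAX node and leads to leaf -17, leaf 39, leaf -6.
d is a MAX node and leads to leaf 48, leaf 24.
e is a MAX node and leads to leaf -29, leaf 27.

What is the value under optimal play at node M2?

c (MAX): max(-17, 39, -6) = 39
d (MAX): max(48, 24) = 48
e (MAX): max(-29, 27) = 27
M2 (MIN): min(39, 48, 27) = 27

27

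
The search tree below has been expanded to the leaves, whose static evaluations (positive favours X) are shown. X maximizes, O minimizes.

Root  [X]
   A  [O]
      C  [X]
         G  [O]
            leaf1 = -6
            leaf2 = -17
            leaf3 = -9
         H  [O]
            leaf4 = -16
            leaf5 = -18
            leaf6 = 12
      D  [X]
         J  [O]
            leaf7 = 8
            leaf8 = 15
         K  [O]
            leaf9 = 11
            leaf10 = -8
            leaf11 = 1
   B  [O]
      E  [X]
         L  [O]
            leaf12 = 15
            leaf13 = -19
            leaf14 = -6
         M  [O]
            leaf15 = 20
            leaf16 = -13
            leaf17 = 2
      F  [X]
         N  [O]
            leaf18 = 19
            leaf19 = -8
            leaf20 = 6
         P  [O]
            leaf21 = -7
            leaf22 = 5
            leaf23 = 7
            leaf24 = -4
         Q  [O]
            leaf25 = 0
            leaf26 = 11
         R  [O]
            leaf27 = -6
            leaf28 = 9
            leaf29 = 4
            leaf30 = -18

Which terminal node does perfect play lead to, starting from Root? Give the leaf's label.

G (O): min(-6, -17, -9) = -17
H (O): min(-16, -18, 12) = -18
C (X): max(-17, -18) = -17
J (O): min(8, 15) = 8
K (O): min(11, -8, 1) = -8
D (X): max(8, -8) = 8
A (O): min(-17, 8) = -17
L (O): min(15, -19, -6) = -19
M (O): min(20, -13, 2) = -13
E (X): max(-19, -13) = -13
N (O): min(19, -8, 6) = -8
P (O): min(-7, 5, 7, -4) = -7
Q (O): min(0, 11) = 0
R (O): min(-6, 9, 4, -18) = -18
F (X): max(-8, -7, 0, -18) = 0
B (O): min(-13, 0) = -13
Root (X): max(-17, -13) = -13
At Root, X picks B (highest: -13).
At B, O picks E (lowest: -13).
At E, X picks M (highest: -13).
At M, O picks leaf16 (lowest: -13).
Terminal value -13.

leaf16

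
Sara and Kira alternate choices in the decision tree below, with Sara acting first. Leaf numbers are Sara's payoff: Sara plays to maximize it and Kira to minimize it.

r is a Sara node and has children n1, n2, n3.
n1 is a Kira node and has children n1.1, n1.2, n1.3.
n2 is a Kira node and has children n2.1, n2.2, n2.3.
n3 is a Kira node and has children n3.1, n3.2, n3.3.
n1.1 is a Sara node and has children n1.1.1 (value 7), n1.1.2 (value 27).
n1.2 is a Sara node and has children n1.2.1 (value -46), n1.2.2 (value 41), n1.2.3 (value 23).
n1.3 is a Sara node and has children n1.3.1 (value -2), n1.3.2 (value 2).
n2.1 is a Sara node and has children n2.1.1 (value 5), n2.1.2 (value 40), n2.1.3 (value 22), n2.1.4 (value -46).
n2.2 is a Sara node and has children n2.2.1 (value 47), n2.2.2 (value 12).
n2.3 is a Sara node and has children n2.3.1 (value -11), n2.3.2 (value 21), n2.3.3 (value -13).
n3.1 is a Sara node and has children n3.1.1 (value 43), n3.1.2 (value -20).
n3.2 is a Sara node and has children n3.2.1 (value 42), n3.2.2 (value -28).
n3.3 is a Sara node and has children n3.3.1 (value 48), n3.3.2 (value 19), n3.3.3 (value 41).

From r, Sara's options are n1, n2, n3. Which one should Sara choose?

n1.1 (Sara): max(7, 27) = 27
n1.2 (Sara): max(-46, 41, 23) = 41
n1.3 (Sara): max(-2, 2) = 2
n1 (Kira): min(27, 41, 2) = 2
n2.1 (Sara): max(5, 40, 22, -46) = 40
n2.2 (Sara): max(47, 12) = 47
n2.3 (Sara): max(-11, 21, -13) = 21
n2 (Kira): min(40, 47, 21) = 21
n3.1 (Sara): max(43, -20) = 43
n3.2 (Sara): max(42, -28) = 42
n3.3 (Sara): max(48, 19, 41) = 48
n3 (Kira): min(43, 42, 48) = 42
r (Sara): max(2, 21, 42) = 42
Sara at r wants the highest of {n1=2, n2=21, n3=42}, so chooses n3.

n3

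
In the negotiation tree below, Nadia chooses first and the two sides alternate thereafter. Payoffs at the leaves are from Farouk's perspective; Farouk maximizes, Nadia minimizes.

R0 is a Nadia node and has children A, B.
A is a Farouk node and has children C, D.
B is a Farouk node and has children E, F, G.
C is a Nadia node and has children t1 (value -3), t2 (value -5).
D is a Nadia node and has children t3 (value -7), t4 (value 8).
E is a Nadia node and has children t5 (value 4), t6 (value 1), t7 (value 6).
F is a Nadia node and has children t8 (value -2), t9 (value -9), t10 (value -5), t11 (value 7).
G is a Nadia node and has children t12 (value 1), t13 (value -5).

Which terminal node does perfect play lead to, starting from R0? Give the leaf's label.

C (Nadia): min(-3, -5) = -5
D (Nadia): min(-7, 8) = -7
A (Farouk): max(-5, -7) = -5
E (Nadia): min(4, 1, 6) = 1
F (Nadia): min(-2, -9, -5, 7) = -9
G (Nadia): min(1, -5) = -5
B (Farouk): max(1, -9, -5) = 1
R0 (Nadia): min(-5, 1) = -5
At R0, Nadia picks A (lowest: -5).
At A, Farouk picks C (highest: -5).
At C, Nadia picks t2 (lowest: -5).
Terminal value -5.

t2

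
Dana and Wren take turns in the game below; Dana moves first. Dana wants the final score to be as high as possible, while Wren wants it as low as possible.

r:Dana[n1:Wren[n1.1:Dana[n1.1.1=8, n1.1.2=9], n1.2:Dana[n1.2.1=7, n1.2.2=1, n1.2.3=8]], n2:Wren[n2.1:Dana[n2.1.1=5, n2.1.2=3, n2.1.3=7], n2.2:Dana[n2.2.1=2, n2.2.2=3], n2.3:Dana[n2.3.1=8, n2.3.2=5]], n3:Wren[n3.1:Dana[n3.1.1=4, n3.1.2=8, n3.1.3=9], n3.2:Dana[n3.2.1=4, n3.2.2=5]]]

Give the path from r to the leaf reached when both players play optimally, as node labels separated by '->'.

r -> n1 -> n1.2 -> n1.2.3

n1.1 (Dana): max(8, 9) = 9
n1.2 (Dana): max(7, 1, 8) = 8
n1 (Wren): min(9, 8) = 8
n2.1 (Dana): max(5, 3, 7) = 7
n2.2 (Dana): max(2, 3) = 3
n2.3 (Dana): max(8, 5) = 8
n2 (Wren): min(7, 3, 8) = 3
n3.1 (Dana): max(4, 8, 9) = 9
n3.2 (Dana): max(4, 5) = 5
n3 (Wren): min(9, 5) = 5
r (Dana): max(8, 3, 5) = 8
At r, Dana picks n1 (highest: 8).
At n1, Wren picks n1.2 (lowest: 8).
At n1.2, Dana picks n1.2.3 (highest: 8).
Terminal value 8.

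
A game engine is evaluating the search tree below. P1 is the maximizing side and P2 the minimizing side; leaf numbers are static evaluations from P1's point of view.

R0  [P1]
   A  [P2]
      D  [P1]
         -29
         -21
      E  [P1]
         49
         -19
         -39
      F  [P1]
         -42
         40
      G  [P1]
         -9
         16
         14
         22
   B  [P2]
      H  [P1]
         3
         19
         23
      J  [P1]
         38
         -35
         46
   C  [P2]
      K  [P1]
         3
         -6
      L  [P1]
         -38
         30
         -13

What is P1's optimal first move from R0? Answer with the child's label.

B

D (P1): max(-29, -21) = -21
E (P1): max(49, -19, -39) = 49
F (P1): max(-42, 40) = 40
G (P1): max(-9, 16, 14, 22) = 22
A (P2): min(-21, 49, 40, 22) = -21
H (P1): max(3, 19, 23) = 23
J (P1): max(38, -35, 46) = 46
B (P2): min(23, 46) = 23
K (P1): max(3, -6) = 3
L (P1): max(-38, 30, -13) = 30
C (P2): min(3, 30) = 3
R0 (P1): max(-21, 23, 3) = 23
P1 at R0 wants the highest of {A=-21, B=23, C=3}, so chooses B.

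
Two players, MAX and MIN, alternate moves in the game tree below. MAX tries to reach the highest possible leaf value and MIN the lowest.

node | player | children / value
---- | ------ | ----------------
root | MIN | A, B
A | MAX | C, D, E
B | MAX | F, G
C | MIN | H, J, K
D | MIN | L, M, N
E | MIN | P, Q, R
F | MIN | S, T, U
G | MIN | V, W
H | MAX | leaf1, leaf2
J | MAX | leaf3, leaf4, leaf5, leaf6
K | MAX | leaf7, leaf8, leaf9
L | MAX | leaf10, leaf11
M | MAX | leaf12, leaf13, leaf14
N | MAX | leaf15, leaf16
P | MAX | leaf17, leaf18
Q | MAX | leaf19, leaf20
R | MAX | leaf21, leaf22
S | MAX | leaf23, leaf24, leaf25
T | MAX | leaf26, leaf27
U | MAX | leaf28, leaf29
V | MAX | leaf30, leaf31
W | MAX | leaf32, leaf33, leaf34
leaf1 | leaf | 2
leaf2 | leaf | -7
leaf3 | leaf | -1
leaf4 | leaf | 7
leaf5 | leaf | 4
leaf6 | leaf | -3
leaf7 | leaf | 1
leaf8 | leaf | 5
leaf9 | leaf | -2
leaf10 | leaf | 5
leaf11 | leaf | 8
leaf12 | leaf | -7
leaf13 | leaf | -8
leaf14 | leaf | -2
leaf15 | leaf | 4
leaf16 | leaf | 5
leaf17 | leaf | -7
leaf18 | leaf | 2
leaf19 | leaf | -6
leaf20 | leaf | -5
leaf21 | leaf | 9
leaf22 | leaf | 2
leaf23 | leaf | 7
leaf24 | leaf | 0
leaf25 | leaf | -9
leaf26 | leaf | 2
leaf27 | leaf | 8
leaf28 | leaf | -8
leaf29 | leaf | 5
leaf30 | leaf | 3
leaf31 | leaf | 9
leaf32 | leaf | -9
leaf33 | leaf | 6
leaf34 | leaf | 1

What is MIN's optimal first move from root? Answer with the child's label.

H (MAX): max(2, -7) = 2
J (MAX): max(-1, 7, 4, -3) = 7
K (MAX): max(1, 5, -2) = 5
C (MIN): min(2, 7, 5) = 2
L (MAX): max(5, 8) = 8
M (MAX): max(-7, -8, -2) = -2
N (MAX): max(4, 5) = 5
D (MIN): min(8, -2, 5) = -2
P (MAX): max(-7, 2) = 2
Q (MAX): max(-6, -5) = -5
R (MAX): max(9, 2) = 9
E (MIN): min(2, -5, 9) = -5
A (MAX): max(2, -2, -5) = 2
S (MAX): max(7, 0, -9) = 7
T (MAX): max(2, 8) = 8
U (MAX): max(-8, 5) = 5
F (MIN): min(7, 8, 5) = 5
V (MAX): max(3, 9) = 9
W (MAX): max(-9, 6, 1) = 6
G (MIN): min(9, 6) = 6
B (MAX): max(5, 6) = 6
root (MIN): min(2, 6) = 2
MIN at root wants the lowest of {A=2, B=6}, so chooses A.

A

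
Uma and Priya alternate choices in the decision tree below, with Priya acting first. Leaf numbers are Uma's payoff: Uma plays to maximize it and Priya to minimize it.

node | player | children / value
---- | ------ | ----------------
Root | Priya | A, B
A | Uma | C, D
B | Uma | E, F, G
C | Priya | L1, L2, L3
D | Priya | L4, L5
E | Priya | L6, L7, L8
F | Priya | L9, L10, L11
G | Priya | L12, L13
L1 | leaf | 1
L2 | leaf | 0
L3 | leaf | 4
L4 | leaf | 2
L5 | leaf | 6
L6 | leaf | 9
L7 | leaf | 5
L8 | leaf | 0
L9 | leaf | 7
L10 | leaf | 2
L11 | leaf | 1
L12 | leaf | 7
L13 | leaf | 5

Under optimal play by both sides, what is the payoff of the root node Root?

2

C (Priya): min(1, 0, 4) = 0
D (Priya): min(2, 6) = 2
A (Uma): max(0, 2) = 2
E (Priya): min(9, 5, 0) = 0
F (Priya): min(7, 2, 1) = 1
G (Priya): min(7, 5) = 5
B (Uma): max(0, 1, 5) = 5
Root (Priya): min(2, 5) = 2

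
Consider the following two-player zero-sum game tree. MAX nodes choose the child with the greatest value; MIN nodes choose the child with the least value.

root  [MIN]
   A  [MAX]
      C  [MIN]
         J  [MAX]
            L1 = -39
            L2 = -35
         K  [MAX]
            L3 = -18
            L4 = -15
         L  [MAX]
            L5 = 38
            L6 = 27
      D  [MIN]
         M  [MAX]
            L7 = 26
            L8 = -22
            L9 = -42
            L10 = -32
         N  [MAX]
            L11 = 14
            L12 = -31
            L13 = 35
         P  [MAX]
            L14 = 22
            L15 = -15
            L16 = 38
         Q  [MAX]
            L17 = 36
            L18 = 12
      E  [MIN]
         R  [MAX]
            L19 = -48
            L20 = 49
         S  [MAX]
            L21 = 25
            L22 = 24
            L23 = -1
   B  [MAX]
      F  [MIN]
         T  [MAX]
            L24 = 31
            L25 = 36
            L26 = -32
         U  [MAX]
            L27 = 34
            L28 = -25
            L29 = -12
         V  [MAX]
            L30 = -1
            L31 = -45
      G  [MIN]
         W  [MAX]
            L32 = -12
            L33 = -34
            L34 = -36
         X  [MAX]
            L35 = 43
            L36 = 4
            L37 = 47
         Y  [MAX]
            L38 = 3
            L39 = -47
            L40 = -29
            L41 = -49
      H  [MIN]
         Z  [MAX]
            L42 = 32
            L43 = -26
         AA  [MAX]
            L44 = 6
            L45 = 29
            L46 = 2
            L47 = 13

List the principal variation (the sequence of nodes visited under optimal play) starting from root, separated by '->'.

J (MAX): max(-39, -35) = -35
K (MAX): max(-18, -15) = -15
L (MAX): max(38, 27) = 38
C (MIN): min(-35, -15, 38) = -35
M (MAX): max(26, -22, -42, -32) = 26
N (MAX): max(14, -31, 35) = 35
P (MAX): max(22, -15, 38) = 38
Q (MAX): max(36, 12) = 36
D (MIN): min(26, 35, 38, 36) = 26
R (MAX): max(-48, 49) = 49
S (MAX): max(25, 24, -1) = 25
E (MIN): min(49, 25) = 25
A (MAX): max(-35, 26, 25) = 26
T (MAX): max(31, 36, -32) = 36
U (MAX): max(34, -25, -12) = 34
V (MAX): max(-1, -45) = -1
F (MIN): min(36, 34, -1) = -1
W (MAX): max(-12, -34, -36) = -12
X (MAX): max(43, 4, 47) = 47
Y (MAX): max(3, -47, -29, -49) = 3
G (MIN): min(-12, 47, 3) = -12
Z (MAX): max(32, -26) = 32
AA (MAX): max(6, 29, 2, 13) = 29
H (MIN): min(32, 29) = 29
B (MAX): max(-1, -12, 29) = 29
root (MIN): min(26, 29) = 26
At root, MIN picks A (lowest: 26).
At A, MAX picks D (highest: 26).
At D, MIN picks M (lowest: 26).
At M, MAX picks L7 (highest: 26).
Terminal value 26.

root -> A -> D -> M -> L7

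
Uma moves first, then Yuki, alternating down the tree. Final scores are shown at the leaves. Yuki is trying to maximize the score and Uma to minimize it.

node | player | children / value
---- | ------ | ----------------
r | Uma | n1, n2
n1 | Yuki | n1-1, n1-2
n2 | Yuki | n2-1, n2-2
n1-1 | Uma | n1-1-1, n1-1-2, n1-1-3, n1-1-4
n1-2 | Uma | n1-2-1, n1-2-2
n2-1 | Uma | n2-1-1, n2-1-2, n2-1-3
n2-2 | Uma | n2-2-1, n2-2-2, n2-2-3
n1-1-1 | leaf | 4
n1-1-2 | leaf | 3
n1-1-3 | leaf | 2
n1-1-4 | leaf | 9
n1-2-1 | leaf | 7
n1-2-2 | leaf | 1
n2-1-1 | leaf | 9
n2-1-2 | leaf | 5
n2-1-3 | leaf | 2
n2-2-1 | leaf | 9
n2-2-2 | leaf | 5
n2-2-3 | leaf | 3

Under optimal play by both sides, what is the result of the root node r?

n1-1 (Uma): min(4, 3, 2, 9) = 2
n1-2 (Uma): min(7, 1) = 1
n1 (Yuki): max(2, 1) = 2
n2-1 (Uma): min(9, 5, 2) = 2
n2-2 (Uma): min(9, 5, 3) = 3
n2 (Yuki): max(2, 3) = 3
r (Uma): min(2, 3) = 2

2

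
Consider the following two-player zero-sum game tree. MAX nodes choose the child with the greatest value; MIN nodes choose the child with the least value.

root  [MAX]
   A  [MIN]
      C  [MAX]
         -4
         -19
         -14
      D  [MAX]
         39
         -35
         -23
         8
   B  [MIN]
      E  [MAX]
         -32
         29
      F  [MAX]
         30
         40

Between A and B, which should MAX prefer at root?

C (MAX): max(-4, -19, -14) = -4
D (MAX): max(39, -35, -23, 8) = 39
A (MIN): min(-4, 39) = -4
E (MAX): max(-32, 29) = 29
F (MAX): max(30, 40) = 40
B (MIN): min(29, 40) = 29
MAX prefers the higher value; A=-4, B=29. B is better since 29 > -4.

B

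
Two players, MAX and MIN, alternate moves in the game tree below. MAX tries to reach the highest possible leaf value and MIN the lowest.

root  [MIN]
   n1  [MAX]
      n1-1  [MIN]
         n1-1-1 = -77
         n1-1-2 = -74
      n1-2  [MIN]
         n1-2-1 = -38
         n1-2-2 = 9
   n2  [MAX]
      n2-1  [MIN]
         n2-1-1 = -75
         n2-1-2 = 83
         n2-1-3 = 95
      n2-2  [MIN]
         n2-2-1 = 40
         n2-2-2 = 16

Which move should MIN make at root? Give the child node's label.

n1

n1-1 (MIN): min(-77, -74) = -77
n1-2 (MIN): min(-38, 9) = -38
n1 (MAX): max(-77, -38) = -38
n2-1 (MIN): min(-75, 83, 95) = -75
n2-2 (MIN): min(40, 16) = 16
n2 (MAX): max(-75, 16) = 16
root (MIN): min(-38, 16) = -38
MIN at root wants the lowest of {n1=-38, n2=16}, so chooses n1.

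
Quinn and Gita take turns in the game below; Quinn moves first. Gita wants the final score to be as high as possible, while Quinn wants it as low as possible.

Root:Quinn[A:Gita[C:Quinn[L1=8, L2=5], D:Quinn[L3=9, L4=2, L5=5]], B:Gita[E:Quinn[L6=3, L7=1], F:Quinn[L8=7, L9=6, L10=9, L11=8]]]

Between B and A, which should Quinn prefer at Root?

A

E (Quinn): min(3, 1) = 1
F (Quinn): min(7, 6, 9, 8) = 6
B (Gita): max(1, 6) = 6
C (Quinn): min(8, 5) = 5
D (Quinn): min(9, 2, 5) = 2
A (Gita): max(5, 2) = 5
Quinn prefers the lower value; B=6, A=5. A is better since 5 < 6.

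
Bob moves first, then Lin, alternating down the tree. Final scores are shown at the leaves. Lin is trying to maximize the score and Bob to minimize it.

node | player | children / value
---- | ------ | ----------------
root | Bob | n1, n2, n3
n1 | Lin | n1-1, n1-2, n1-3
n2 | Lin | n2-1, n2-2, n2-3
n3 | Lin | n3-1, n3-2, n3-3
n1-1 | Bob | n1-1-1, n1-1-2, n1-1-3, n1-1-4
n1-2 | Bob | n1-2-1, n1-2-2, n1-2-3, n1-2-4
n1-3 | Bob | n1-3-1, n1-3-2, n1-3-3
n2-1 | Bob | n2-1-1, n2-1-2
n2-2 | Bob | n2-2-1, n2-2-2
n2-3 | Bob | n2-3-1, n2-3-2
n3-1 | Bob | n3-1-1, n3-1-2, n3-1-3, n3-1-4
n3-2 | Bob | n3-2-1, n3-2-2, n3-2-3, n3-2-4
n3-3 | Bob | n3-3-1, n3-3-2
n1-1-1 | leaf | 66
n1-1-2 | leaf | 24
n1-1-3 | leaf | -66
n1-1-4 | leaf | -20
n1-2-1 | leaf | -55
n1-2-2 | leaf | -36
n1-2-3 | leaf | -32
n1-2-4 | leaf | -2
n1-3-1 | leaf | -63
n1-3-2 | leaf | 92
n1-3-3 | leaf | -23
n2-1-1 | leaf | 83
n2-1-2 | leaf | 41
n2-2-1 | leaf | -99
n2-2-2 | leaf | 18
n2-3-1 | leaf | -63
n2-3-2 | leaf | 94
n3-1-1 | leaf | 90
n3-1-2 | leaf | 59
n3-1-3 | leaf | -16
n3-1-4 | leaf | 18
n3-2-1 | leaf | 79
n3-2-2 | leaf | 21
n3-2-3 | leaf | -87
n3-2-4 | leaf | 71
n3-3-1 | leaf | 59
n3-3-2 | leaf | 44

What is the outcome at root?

-55

n1-1 (Bob): min(66, 24, -66, -20) = -66
n1-2 (Bob): min(-55, -36, -32, -2) = -55
n1-3 (Bob): min(-63, 92, -23) = -63
n1 (Lin): max(-66, -55, -63) = -55
n2-1 (Bob): min(83, 41) = 41
n2-2 (Bob): min(-99, 18) = -99
n2-3 (Bob): min(-63, 94) = -63
n2 (Lin): max(41, -99, -63) = 41
n3-1 (Bob): min(90, 59, -16, 18) = -16
n3-2 (Bob): min(79, 21, -87, 71) = -87
n3-3 (Bob): min(59, 44) = 44
n3 (Lin): max(-16, -87, 44) = 44
root (Bob): min(-55, 41, 44) = -55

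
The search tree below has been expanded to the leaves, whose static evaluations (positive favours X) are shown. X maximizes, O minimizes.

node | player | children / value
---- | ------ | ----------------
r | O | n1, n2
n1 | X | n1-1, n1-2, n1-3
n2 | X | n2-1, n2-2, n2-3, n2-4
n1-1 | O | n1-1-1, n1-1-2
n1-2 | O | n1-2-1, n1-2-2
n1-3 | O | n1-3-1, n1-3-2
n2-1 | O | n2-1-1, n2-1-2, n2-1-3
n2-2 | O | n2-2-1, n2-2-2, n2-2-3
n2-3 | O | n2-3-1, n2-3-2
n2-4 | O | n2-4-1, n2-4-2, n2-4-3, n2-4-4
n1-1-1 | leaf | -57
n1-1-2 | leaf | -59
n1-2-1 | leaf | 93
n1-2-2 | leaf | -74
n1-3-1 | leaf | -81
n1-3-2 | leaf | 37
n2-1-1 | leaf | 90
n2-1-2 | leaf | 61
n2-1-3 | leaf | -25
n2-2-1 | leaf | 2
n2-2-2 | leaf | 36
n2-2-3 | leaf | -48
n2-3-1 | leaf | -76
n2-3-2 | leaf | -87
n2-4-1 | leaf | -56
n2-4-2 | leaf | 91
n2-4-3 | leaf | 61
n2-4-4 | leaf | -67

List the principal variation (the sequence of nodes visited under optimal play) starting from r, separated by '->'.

r -> n1 -> n1-1 -> n1-1-2

n1-1 (O): min(-57, -59) = -59
n1-2 (O): min(93, -74) = -74
n1-3 (O): min(-81, 37) = -81
n1 (X): max(-59, -74, -81) = -59
n2-1 (O): min(90, 61, -25) = -25
n2-2 (O): min(2, 36, -48) = -48
n2-3 (O): min(-76, -87) = -87
n2-4 (O): min(-56, 91, 61, -67) = -67
n2 (X): max(-25, -48, -87, -67) = -25
r (O): min(-59, -25) = -59
At r, O picks n1 (lowest: -59).
At n1, X picks n1-1 (highest: -59).
At n1-1, O picks n1-1-2 (lowest: -59).
Terminal value -59.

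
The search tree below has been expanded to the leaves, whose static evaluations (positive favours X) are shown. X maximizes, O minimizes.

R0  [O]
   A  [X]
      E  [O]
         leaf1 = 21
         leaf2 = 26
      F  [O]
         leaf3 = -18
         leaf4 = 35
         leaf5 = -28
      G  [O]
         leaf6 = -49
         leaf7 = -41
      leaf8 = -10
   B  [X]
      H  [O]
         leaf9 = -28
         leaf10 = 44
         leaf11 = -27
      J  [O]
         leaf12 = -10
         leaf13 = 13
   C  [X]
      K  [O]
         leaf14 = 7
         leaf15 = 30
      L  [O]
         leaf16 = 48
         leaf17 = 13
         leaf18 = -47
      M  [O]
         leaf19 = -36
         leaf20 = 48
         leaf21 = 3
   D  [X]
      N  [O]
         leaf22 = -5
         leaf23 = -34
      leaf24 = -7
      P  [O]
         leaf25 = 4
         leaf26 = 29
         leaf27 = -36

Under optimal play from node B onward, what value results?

-10

H (O): min(-28, 44, -27) = -28
J (O): min(-10, 13) = -10
B (X): max(-28, -10) = -10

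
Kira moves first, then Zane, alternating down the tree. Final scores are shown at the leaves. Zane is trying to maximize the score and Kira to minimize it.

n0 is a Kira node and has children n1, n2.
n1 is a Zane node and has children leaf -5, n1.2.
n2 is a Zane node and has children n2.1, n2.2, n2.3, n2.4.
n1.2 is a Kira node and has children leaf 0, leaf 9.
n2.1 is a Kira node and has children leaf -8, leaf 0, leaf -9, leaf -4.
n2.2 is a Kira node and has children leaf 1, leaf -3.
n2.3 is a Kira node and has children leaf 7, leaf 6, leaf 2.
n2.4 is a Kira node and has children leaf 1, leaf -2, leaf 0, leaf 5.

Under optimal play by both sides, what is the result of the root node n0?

n1.2 (Kira): min(0, 9) = 0
n1 (Zane): max(-5, 0) = 0
n2.1 (Kira): min(-8, 0, -9, -4) = -9
n2.2 (Kira): min(1, -3) = -3
n2.3 (Kira): min(7, 6, 2) = 2
n2.4 (Kira): min(1, -2, 0, 5) = -2
n2 (Zane): max(-9, -3, 2, -2) = 2
n0 (Kira): min(0, 2) = 0

0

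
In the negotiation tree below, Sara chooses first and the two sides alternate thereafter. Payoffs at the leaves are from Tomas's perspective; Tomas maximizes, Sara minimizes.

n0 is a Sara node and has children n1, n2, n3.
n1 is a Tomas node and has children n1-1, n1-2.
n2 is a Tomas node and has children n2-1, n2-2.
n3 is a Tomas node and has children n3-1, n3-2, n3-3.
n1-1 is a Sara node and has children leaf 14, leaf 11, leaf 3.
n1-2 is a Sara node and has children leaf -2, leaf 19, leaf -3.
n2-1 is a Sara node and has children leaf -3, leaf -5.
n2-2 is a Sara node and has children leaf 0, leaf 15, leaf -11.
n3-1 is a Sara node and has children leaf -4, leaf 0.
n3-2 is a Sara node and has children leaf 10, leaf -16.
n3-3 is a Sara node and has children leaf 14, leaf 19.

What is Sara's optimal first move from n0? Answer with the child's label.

n2

n1-1 (Sara): min(14, 11, 3) = 3
n1-2 (Sara): min(-2, 19, -3) = -3
n1 (Tomas): max(3, -3) = 3
n2-1 (Sara): min(-3, -5) = -5
n2-2 (Sara): min(0, 15, -11) = -11
n2 (Tomas): max(-5, -11) = -5
n3-1 (Sara): min(-4, 0) = -4
n3-2 (Sara): min(10, -16) = -16
n3-3 (Sara): min(14, 19) = 14
n3 (Tomas): max(-4, -16, 14) = 14
n0 (Sara): min(3, -5, 14) = -5
Sara at n0 wants the lowest of {n1=3, n2=-5, n3=14}, so chooses n2.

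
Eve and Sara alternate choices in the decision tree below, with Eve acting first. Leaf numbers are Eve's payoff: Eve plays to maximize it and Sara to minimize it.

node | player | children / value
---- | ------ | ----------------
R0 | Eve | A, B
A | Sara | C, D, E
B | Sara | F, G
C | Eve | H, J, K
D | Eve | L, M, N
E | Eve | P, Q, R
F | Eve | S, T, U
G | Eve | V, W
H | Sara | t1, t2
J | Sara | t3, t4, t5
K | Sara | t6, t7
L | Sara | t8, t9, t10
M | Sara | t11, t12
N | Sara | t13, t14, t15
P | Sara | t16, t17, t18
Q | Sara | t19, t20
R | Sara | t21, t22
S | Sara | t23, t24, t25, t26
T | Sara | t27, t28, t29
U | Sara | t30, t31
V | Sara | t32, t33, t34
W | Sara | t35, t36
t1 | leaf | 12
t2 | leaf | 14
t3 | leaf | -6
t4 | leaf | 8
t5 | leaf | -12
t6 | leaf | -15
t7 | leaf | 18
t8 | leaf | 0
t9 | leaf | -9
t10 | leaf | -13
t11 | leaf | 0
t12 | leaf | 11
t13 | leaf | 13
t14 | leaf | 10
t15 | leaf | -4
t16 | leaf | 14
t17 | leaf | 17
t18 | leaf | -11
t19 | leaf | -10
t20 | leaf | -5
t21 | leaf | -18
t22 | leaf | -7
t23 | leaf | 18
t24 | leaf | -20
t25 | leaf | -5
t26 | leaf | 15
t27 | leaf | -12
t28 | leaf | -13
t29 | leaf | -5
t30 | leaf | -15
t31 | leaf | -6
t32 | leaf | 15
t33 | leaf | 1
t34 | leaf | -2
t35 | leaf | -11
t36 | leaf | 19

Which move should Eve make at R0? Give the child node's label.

H (Sara): min(12, 14) = 12
J (Sara): min(-6, 8, -12) = -12
K (Sara): min(-15, 18) = -15
C (Eve): max(12, -12, -15) = 12
L (Sara): min(0, -9, -13) = -13
M (Sara): min(0, 11) = 0
N (Sara): min(13, 10, -4) = -4
D (Eve): max(-13, 0, -4) = 0
P (Sara): min(14, 17, -11) = -11
Q (Sara): min(-10, -5) = -10
R (Sara): min(-18, -7) = -18
E (Eve): max(-11, -10, -18) = -10
A (Sara): min(12, 0, -10) = -10
S (Sara): min(18, -20, -5, 15) = -20
T (Sara): min(-12, -13, -5) = -13
U (Sara): min(-15, -6) = -15
F (Eve): max(-20, -13, -15) = -13
V (Sara): min(15, 1, -2) = -2
W (Sara): min(-11, 19) = -11
G (Eve): max(-2, -11) = -2
B (Sara): min(-13, -2) = -13
R0 (Eve): max(-10, -13) = -10
Eve at R0 wants the highest of {A=-10, B=-13}, so chooses A.

A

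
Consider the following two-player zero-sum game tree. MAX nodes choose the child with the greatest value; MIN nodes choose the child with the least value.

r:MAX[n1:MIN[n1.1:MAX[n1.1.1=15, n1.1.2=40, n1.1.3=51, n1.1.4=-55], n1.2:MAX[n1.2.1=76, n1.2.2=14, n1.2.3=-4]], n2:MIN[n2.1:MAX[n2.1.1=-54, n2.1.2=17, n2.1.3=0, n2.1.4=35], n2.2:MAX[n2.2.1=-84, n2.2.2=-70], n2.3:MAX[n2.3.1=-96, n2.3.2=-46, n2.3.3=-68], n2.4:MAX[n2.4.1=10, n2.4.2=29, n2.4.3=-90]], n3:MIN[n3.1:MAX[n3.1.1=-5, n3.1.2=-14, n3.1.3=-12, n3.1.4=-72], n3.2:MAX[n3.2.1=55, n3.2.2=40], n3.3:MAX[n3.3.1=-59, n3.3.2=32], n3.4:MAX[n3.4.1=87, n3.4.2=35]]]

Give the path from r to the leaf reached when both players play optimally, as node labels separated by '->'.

r -> n1 -> n1.1 -> n1.1.3

n1.1 (MAX): max(15, 40, 51, -55) = 51
n1.2 (MAX): max(76, 14, -4) = 76
n1 (MIN): min(51, 76) = 51
n2.1 (MAX): max(-54, 17, 0, 35) = 35
n2.2 (MAX): max(-84, -70) = -70
n2.3 (MAX): max(-96, -46, -68) = -46
n2.4 (MAX): max(10, 29, -90) = 29
n2 (MIN): min(35, -70, -46, 29) = -70
n3.1 (MAX): max(-5, -14, -12, -72) = -5
n3.2 (MAX): max(55, 40) = 55
n3.3 (MAX): max(-59, 32) = 32
n3.4 (MAX): max(87, 35) = 87
n3 (MIN): min(-5, 55, 32, 87) = -5
r (MAX): max(51, -70, -5) = 51
At r, MAX picks n1 (highest: 51).
At n1, MIN picks n1.1 (lowest: 51).
At n1.1, MAX picks n1.1.3 (highest: 51).
Terminal value 51.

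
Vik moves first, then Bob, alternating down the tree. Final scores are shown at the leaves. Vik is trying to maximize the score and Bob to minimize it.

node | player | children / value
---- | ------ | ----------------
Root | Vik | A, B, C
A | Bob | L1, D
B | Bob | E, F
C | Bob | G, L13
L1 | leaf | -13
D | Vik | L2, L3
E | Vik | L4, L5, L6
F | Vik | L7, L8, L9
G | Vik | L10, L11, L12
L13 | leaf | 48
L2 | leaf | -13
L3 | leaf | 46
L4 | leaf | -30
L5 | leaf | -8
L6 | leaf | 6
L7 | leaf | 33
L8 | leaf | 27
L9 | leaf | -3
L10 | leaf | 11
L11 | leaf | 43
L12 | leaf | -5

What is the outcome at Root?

43

D (Vik): max(-13, 46) = 46
A (Bob): min(-13, 46) = -13
E (Vik): max(-30, -8, 6) = 6
F (Vik): max(33, 27, -3) = 33
B (Bob): min(6, 33) = 6
G (Vik): max(11, 43, -5) = 43
C (Bob): min(43, 48) = 43
Root (Vik): max(-13, 6, 43) = 43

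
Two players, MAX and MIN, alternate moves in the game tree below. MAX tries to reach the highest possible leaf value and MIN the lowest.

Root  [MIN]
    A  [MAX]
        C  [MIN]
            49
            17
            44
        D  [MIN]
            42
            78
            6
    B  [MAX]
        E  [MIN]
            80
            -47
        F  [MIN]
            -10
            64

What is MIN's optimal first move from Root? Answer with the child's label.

B

C (MIN): min(49, 17, 44) = 17
D (MIN): min(42, 78, 6) = 6
A (MAX): max(17, 6) = 17
E (MIN): min(80, -47) = -47
F (MIN): min(-10, 64) = -10
B (MAX): max(-47, -10) = -10
Root (MIN): min(17, -10) = -10
MIN at Root wants the lowest of {A=17, B=-10}, so chooses B.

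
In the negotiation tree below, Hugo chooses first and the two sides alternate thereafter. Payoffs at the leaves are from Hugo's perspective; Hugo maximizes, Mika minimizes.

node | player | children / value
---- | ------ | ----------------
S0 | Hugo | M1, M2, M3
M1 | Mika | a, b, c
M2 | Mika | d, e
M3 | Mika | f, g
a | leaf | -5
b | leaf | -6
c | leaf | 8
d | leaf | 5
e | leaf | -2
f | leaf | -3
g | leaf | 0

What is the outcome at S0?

-2

M1 (Mika): min(-5, -6, 8) = -6
M2 (Mika): min(5, -2) = -2
M3 (Mika): min(-3, 0) = -3
S0 (Hugo): max(-6, -2, -3) = -2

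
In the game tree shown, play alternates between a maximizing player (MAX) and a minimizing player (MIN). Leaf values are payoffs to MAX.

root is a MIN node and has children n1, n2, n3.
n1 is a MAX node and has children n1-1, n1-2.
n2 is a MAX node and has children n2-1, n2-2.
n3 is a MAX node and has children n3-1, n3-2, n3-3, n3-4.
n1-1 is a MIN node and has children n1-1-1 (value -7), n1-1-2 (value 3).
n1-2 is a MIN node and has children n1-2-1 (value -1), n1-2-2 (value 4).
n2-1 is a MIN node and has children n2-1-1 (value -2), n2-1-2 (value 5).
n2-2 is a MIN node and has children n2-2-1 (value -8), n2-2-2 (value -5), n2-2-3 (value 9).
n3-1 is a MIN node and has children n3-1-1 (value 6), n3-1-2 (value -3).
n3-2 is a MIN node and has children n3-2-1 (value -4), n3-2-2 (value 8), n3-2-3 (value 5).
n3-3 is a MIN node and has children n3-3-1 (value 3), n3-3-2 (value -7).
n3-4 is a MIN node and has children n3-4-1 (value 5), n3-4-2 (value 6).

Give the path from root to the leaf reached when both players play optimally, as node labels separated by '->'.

n1-1 (MIN): min(-7, 3) = -7
n1-2 (MIN): min(-1, 4) = -1
n1 (MAX): max(-7, -1) = -1
n2-1 (MIN): min(-2, 5) = -2
n2-2 (MIN): min(-8, -5, 9) = -8
n2 (MAX): max(-2, -8) = -2
n3-1 (MIN): min(6, -3) = -3
n3-2 (MIN): min(-4, 8, 5) = -4
n3-3 (MIN): min(3, -7) = -7
n3-4 (MIN): min(5, 6) = 5
n3 (MAX): max(-3, -4, -7, 5) = 5
root (MIN): min(-1, -2, 5) = -2
At root, MIN picks n2 (lowest: -2).
At n2, MAX picks n2-1 (highest: -2).
At n2-1, MIN picks n2-1-1 (lowest: -2).
Terminal value -2.

root -> n2 -> n2-1 -> n2-1-1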